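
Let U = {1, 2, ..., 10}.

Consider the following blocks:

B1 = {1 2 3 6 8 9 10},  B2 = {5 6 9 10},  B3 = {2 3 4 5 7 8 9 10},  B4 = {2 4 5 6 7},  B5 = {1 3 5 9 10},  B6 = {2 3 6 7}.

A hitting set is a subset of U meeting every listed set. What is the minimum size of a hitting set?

2

Take H = {5, 6}. Each listed block contains at least one of these, so H is a hitting set of size 2.
No single point lies in every block, so at least 2 are needed and 2 is optimal.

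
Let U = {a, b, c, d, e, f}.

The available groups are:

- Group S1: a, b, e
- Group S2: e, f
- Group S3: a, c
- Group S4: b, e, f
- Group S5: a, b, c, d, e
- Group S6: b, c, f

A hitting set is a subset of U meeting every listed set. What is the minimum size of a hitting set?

2

Take H = {c, e}. Each listed group contains at least one of these, so H is a hitting set of size 2.
The groups S2, S3 are pairwise disjoint, so any hitting set needs a separate element for each — at least 2. Hence 2 is optimal.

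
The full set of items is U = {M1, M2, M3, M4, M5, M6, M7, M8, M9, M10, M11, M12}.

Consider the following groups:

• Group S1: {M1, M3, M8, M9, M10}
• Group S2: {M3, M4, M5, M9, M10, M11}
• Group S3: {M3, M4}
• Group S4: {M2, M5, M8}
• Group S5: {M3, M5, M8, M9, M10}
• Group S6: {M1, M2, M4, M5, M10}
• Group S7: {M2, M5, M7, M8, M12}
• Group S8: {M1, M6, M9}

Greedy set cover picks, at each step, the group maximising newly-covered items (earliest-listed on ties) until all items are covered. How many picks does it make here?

3

Greedy: pick S2 (covers 6 new) → pick S7 (covers 4 new) → pick S8 (covers 2 new). Total picks: 3.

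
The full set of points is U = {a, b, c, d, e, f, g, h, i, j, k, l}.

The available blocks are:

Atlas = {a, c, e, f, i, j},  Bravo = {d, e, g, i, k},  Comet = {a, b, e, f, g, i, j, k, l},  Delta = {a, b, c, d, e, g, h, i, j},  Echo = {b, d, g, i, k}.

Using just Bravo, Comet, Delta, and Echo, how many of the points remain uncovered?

0

Union of Bravo, Comet, Delta, Echo = {a, b, c, d, e, f, g, h, i, j, k, l} — that's every point, so 0 are uncovered.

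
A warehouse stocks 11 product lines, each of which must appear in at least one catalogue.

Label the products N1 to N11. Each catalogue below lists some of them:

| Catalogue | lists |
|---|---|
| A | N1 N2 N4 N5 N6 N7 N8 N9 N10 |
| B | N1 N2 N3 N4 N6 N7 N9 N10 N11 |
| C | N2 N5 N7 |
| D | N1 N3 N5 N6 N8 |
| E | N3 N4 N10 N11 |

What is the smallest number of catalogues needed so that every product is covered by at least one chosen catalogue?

A and B together: A ∪ B = {N1, N2, N3, N4, N5, N6, N7, N8, N9, N10, N11} — every product is covered.
No single catalogue has all 11 products (the largest, A, has 9), so 2 is optimal.

2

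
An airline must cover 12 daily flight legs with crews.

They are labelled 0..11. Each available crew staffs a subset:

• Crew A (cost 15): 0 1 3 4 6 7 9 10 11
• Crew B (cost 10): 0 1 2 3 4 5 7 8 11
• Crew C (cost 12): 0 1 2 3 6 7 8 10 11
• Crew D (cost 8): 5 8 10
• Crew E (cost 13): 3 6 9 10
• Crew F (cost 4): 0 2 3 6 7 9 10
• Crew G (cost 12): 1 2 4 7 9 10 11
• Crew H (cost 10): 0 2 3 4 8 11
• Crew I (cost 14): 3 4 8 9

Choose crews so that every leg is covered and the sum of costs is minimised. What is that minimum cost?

B, F together cover every leg (B ∪ F = {0, 1, 2, 3, 4, 5, 6, 7, 8, 9, 10, 11}); total cost 10 + 4 = 14.
No covering selection has total cost below 14.

14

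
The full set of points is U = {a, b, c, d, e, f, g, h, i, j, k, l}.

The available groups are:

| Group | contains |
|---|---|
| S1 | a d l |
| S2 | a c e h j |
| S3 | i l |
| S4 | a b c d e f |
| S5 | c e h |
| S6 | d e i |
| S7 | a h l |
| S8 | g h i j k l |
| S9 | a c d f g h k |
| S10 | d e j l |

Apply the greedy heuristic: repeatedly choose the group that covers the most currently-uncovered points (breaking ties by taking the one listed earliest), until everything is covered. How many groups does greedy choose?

Greedy: pick S9 (covers 7 new) → pick S8 (covers 3 new) → pick S4 (covers 2 new). Total picks: 3.
(The true minimum cover uses only 2 groups, so greedy is not optimal here.)

3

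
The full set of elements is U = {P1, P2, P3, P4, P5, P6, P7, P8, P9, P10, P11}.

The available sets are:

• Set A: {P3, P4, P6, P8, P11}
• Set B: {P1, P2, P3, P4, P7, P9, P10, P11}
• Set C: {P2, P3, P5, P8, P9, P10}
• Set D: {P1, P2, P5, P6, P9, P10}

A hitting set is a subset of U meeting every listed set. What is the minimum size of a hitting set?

Take H = {P2, P6}. Each listed set contains at least one of these, so H is a hitting set of size 2.
No single element lies in every set, so at least 2 are needed and 2 is optimal.

2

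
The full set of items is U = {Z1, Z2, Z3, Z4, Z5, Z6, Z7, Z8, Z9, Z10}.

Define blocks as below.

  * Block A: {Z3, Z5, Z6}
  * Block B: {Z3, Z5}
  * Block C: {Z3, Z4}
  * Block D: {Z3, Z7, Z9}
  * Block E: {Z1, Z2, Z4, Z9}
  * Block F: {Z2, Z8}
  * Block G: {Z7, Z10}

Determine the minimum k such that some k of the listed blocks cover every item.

A, E, F, and G cover everything between them: the union {Z1, Z2, Z3, Z4, Z5, Z6, Z7, Z8, Z9, Z10} is all of U.
Only F contains Z8, so F is forced; the remaining 8 items need at least 3 more blocks (each remaining block adds at most 3) — so at least 4 blocks are needed, and 4 is optimal.

4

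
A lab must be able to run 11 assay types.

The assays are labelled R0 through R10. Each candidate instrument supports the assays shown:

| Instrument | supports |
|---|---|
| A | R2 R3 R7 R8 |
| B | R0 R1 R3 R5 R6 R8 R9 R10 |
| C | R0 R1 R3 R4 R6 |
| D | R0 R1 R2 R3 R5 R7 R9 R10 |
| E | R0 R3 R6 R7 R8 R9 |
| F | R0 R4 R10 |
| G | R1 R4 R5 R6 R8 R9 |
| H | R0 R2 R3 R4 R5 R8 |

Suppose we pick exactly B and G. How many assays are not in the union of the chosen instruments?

Union of B, G = {R0, R1, R3, R4, R5, R6, R8, R9, R10}.
Not covered: R2, R7 — 2 assays.

2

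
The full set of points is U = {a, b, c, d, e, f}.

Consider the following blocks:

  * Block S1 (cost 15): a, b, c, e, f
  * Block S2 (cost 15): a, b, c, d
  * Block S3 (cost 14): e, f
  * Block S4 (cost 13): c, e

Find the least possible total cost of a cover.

S2, S3 together cover every point (S2 ∪ S3 = {a, b, c, d, e, f}); total cost 15 + 14 = 29.
The greedy pick S1, S2 costs 30; no covering selection beats 29.

29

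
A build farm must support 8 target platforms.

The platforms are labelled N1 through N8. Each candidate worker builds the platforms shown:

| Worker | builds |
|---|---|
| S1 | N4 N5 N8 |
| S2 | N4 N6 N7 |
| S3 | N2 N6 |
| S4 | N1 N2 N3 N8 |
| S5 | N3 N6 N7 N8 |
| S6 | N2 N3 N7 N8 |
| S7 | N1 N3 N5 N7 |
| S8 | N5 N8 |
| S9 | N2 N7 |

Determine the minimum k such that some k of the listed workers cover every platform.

Take {S1, S3, S7}. Their union is {N1, N2, N3, N4, N5, N6, N7, N8}, which is all 8 platforms.
No 2 of the 9 workers cover everything (all 36 combinations miss at least one platform), so 3 is optimal.

3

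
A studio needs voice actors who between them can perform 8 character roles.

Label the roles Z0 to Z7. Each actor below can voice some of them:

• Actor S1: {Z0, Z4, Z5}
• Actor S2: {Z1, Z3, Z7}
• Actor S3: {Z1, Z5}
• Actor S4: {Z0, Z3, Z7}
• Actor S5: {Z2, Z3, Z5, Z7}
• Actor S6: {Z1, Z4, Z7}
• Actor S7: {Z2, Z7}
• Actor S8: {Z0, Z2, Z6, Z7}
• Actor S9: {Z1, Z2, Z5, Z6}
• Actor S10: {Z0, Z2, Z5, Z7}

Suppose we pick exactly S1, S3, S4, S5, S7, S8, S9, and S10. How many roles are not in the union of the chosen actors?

Union of S1, S3, S4, S5, S7, S8, S9, S10 = {Z0, Z1, Z2, Z3, Z4, Z5, Z6, Z7} — that's every role, so 0 are uncovered.

0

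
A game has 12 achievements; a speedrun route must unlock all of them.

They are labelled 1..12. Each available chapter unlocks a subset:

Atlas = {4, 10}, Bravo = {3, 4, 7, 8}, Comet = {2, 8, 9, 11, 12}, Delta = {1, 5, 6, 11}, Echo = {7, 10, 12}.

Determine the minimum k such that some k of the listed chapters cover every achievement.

Take {Bravo, Comet, Delta, Echo}. Their union is {1, 2, 3, 4, 5, 6, 7, 8, 9, 10, 11, 12}, which is all 12 achievements.
Only Comet contains 2, so Comet is forced; the remaining 7 achievements need at least 3 more chapters (each remaining chapter adds at most 3) — so at least 4 chapters are needed, and 4 is optimal.

4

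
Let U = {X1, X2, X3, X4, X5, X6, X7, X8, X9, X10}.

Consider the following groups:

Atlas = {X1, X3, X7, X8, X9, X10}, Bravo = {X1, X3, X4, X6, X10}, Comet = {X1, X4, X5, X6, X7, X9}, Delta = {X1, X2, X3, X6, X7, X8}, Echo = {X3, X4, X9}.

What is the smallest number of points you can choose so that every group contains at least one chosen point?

2

The 2 points {X6, X9} hit every group.
No single point lies in every group, so at least 2 are needed and 2 is optimal.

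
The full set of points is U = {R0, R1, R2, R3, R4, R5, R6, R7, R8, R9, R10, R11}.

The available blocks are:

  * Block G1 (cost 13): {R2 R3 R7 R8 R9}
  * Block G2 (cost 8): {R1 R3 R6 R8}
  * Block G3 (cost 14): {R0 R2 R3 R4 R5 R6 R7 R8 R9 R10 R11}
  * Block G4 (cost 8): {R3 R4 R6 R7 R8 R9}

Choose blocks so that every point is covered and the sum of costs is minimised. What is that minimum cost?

G2, G3 together cover every point (G2 ∪ G3 = {R0, R1, R2, R3, R4, R5, R6, R7, R8, R9, R10, R11}); total cost 8 + 14 = 22.
No covering selection has total cost below 22.

22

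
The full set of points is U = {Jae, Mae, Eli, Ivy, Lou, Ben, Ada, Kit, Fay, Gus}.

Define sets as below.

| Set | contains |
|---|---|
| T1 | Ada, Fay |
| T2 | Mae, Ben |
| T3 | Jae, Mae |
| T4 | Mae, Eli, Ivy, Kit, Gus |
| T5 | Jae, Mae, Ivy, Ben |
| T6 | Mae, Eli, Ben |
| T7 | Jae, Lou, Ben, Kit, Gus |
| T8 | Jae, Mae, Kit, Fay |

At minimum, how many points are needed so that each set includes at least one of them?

3

Take H = {Mae, Kit, Fay}. Each listed set contains at least one of these, so H is a hitting set of size 3.
No choice of 2 points meets every set, so 3 is the minimum.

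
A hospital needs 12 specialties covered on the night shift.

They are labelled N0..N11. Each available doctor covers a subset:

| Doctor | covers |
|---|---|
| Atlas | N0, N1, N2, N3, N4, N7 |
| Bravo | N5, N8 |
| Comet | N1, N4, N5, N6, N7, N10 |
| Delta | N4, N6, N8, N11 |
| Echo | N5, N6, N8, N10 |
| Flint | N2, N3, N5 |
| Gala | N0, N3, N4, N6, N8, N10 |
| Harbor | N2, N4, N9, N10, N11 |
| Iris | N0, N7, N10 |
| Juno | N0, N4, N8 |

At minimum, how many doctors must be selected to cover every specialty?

3

Atlas and Echo and Harbor together: Atlas ∪ Echo ∪ Harbor = {N0, N1, N2, N3, N4, N5, N6, N7, N8, N9, N10, N11} — every specialty is covered.
Only Harbor contains N9, so Harbor is forced; the remaining 7 specialties need at least 2 more doctors (each remaining doctor adds at most 4) — so at least 3 doctors are needed, and 3 is optimal.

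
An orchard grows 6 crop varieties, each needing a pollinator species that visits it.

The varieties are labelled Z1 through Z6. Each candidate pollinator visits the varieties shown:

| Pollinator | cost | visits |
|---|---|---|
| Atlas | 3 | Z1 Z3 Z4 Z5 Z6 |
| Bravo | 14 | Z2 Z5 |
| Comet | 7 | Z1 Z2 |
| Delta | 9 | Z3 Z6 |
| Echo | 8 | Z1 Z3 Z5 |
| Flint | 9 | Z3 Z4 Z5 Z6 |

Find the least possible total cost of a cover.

Atlas, Comet together cover every variety (Atlas ∪ Comet = {Z1, Z2, Z3, Z4, Z5, Z6}); total cost 3 + 7 = 10.
No covering selection has total cost below 10.

10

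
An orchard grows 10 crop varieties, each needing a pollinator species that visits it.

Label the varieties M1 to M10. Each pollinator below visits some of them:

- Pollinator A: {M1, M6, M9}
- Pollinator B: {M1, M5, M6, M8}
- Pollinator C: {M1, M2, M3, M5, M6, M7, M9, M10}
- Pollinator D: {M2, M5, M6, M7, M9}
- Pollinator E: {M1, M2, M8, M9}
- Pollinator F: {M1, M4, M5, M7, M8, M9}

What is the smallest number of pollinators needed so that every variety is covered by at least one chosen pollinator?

Take {C, F}. Their union is {M1, M2, M3, M4, M5, M6, M7, M8, M9, M10}, which is all 10 varieties.
No single pollinator has all 10 varieties (the largest, C, has 8), so 2 is optimal.

2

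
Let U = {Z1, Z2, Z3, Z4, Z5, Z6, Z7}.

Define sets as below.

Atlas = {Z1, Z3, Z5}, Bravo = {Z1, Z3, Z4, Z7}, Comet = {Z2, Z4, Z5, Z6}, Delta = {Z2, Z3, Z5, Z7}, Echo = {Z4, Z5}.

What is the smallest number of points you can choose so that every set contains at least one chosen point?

Take H = {Z3, Z5}. Each listed set contains at least one of these, so H is a hitting set of size 2.
No single point lies in every set, so at least 2 are needed and 2 is optimal.

2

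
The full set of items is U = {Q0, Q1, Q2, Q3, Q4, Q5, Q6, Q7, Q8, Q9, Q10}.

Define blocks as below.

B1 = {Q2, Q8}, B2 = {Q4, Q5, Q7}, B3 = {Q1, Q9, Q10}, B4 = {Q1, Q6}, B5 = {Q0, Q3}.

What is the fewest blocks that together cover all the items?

Take {B1, B2, B3, B4, B5}. Their union is {Q0, Q1, Q2, Q3, Q4, Q5, Q6, Q7, Q8, Q9, Q10}, which is all 11 items.
No 4 of the 5 blocks cover everything (all 5 combinations miss at least one item), so 5 is optimal.

5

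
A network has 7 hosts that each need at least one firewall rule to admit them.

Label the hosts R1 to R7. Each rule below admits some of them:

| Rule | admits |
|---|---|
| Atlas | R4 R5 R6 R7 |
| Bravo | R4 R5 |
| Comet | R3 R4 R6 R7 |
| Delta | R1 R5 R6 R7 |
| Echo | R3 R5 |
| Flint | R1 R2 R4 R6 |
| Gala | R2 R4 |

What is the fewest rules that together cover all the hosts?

3

Take {Atlas, Comet, Flint}. Their union is {R1, R2, R3, R4, R5, R6, R7}, which is all 7 hosts.
No 2 of the 7 rules cover everything (all 21 combinations miss at least one host), so 3 is optimal.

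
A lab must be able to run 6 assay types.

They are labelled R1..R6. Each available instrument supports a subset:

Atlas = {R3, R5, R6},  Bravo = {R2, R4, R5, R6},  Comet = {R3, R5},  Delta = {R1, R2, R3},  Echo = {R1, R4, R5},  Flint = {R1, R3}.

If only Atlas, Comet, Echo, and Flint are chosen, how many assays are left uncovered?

Union of Atlas, Comet, Echo, Flint = {R1, R3, R4, R5, R6}.
Not covered: R2 — 1 assay.

1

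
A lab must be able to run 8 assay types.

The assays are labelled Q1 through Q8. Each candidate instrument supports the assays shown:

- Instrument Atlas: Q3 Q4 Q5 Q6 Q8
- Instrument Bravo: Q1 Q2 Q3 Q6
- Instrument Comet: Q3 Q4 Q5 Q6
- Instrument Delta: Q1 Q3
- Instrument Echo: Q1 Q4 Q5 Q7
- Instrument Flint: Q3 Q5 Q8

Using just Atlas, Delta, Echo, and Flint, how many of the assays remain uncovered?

Union of Atlas, Delta, Echo, Flint = {Q1, Q3, Q4, Q5, Q6, Q7, Q8}.
Not covered: Q2 — 1 assay.

1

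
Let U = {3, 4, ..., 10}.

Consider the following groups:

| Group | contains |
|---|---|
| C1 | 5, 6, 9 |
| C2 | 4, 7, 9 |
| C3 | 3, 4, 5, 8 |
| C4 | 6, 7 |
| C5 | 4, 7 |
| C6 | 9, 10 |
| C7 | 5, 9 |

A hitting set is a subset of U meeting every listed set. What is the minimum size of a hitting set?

3

Take H = {3, 7, 9}. Each listed group contains at least one of these, so H is a hitting set of size 3.
The groups C3, C4, C6 are pairwise disjoint, so any hitting set needs a separate point for each — at least 3. Hence 3 is optimal.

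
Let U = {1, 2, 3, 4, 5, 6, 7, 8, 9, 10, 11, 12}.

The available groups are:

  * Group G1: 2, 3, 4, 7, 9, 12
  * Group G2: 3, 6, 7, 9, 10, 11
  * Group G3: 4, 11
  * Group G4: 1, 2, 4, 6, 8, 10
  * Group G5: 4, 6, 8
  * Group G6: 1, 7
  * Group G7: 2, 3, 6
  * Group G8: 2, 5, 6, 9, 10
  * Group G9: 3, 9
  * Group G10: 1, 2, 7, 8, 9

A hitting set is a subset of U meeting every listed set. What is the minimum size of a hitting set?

H = {3, 4, 7, 10} meets every group (each contains at least one member of H), and |H| = 4.
No choice of 3 items meets every group, so 4 is the minimum.

4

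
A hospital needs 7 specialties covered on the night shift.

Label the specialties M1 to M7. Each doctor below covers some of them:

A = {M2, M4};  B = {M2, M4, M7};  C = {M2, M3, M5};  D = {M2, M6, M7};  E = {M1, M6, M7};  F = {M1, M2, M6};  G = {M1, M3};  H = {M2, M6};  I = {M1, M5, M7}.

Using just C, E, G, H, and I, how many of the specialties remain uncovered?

1

Union of C, E, G, H, I = {M1, M2, M3, M5, M6, M7}.
Not covered: M4 — 1 specialty.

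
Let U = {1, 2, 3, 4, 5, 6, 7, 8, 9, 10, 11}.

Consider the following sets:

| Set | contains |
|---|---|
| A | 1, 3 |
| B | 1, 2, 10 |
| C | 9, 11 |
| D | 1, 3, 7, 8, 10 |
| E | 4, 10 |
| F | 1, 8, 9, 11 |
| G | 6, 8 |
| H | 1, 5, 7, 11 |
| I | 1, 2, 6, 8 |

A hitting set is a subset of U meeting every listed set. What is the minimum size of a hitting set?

T = {1, 6, 10, 11} meets every set (each contains at least one member of T), and |T| = 4.
The sets A, C, E, G are pairwise disjoint, so any hitting set needs a separate point for each — at least 4. Hence 4 is optimal.

4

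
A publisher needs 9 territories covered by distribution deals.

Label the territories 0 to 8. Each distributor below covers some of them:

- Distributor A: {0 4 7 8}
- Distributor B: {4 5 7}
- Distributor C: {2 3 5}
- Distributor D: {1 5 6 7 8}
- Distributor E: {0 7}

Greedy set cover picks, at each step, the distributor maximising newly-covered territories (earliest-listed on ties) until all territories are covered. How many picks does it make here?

3

Greedy: pick D (covers 5 new) → pick A (covers 2 new) → pick C (covers 2 new). Total picks: 3.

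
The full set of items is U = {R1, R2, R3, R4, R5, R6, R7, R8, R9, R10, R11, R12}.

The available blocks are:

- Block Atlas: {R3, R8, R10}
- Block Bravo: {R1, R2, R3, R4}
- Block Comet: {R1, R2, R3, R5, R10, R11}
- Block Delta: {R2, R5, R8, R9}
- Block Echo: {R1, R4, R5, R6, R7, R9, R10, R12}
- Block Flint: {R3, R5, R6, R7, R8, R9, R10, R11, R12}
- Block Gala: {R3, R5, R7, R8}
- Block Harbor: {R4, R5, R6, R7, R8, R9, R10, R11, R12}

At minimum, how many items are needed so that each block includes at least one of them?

2

H = {R1, R8} meets every block (each contains at least one member of H), and |H| = 2.
No single item lies in every block, so at least 2 are needed and 2 is optimal.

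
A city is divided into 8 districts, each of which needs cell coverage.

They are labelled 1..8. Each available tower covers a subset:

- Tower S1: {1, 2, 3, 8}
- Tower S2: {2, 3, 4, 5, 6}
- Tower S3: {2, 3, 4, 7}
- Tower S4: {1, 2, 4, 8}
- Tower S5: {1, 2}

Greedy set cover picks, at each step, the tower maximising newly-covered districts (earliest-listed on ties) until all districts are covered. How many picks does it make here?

Greedy: pick S2 (covers 5 new) → pick S1 (covers 2 new) → pick S3 (covers 1 new). Total picks: 3.

3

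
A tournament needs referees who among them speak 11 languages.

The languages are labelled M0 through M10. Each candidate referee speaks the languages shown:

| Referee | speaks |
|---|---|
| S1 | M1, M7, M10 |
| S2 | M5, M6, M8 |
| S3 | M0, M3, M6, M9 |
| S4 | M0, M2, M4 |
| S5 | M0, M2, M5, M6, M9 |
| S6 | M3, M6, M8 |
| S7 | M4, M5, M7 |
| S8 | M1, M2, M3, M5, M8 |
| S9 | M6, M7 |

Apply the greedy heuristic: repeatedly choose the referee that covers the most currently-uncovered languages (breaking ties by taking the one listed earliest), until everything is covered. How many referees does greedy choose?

Greedy: pick S5 (covers 5 new) → pick S1 (covers 3 new) → pick S6 (covers 2 new) → pick S4 (covers 1 new). Total picks: 4.

4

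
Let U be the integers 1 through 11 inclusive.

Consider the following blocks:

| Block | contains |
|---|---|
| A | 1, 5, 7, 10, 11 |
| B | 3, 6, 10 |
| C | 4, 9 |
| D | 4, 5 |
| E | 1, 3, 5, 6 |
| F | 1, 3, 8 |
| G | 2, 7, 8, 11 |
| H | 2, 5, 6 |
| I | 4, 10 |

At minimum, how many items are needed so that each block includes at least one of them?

4

Take T = {1, 4, 6, 11}. Each listed block contains at least one of these, so T is a hitting set of size 4.
No choice of 3 items meets every block, so 4 is the minimum.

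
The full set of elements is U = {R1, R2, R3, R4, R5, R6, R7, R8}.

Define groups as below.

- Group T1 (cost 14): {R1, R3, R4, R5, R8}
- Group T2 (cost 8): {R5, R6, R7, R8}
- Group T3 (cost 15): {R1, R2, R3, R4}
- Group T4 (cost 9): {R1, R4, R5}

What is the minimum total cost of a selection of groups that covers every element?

T2, T3 together cover every element (T2 ∪ T3 = {R1, R2, R3, R4, R5, R6, R7, R8}); total cost 8 + 15 = 23.
No covering selection has total cost below 23.

23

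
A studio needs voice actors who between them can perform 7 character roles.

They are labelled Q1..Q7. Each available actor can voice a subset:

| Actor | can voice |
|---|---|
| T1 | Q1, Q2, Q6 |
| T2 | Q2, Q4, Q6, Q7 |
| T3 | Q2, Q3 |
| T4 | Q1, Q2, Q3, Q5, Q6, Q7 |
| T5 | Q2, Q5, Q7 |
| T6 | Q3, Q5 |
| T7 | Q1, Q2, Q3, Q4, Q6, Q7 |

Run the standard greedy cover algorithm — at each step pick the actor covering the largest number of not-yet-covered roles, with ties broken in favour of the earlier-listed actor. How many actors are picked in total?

Greedy: pick T4 (covers 6 new) → pick T2 (covers 1 new). Total picks: 2.

2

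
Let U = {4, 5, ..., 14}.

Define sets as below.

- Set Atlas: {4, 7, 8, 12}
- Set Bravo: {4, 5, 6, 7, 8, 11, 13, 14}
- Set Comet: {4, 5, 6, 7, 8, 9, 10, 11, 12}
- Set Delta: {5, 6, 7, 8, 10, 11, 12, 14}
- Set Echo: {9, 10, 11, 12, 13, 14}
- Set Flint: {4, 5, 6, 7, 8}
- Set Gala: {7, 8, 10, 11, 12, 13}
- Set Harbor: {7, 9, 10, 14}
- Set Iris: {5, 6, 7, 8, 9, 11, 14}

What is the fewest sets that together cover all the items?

2

Take {Echo, Flint}. Their union is {4, 5, 6, 7, 8, 9, 10, 11, 12, 13, 14}, which is all 11 items.
No single set has all 11 items (the largest, Comet, has 9), so 2 is optimal.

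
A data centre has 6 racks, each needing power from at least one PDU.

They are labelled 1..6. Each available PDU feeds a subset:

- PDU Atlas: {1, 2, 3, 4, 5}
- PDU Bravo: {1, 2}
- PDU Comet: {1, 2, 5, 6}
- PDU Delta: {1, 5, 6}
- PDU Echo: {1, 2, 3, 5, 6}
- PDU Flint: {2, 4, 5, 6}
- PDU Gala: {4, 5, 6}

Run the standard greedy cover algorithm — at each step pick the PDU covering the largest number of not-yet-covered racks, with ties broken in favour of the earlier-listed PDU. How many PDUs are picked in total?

Greedy: pick Atlas (covers 5 new) → pick Comet (covers 1 new). Total picks: 2.

2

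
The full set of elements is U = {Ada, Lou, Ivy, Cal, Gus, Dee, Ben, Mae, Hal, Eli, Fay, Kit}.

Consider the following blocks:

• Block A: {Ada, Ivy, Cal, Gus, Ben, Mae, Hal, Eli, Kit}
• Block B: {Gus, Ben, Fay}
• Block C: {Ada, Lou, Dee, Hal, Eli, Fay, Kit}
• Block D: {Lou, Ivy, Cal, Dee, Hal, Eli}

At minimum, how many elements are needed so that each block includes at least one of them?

2

H = {Eli, Fay} meets every block (each contains at least one member of H), and |H| = 2.
The blocks B, D are pairwise disjoint, so any hitting set needs a separate element for each — at least 2. Hence 2 is optimal.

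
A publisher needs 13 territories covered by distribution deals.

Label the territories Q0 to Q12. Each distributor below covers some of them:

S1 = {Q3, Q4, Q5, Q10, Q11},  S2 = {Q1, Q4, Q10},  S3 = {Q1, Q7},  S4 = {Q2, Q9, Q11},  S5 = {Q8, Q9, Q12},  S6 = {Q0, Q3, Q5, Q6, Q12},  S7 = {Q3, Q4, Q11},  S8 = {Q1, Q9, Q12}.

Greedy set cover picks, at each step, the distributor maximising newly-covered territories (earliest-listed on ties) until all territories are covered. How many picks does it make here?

Greedy: pick S1 (covers 5 new) → pick S5 (covers 3 new) → pick S3 (covers 2 new) → pick S6 (covers 2 new) → pick S4 (covers 1 new). Total picks: 5.

5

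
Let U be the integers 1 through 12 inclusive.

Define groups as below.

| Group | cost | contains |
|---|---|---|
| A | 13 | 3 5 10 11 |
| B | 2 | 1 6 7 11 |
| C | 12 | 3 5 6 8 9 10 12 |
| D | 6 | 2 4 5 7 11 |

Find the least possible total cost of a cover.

B, C, D together cover every item (B ∪ C ∪ D = {1, 2, 3, 4, 5, 6, 7, 8, 9, 10, 11, 12}); total cost 2 + 12 + 6 = 20.
No covering selection has total cost below 20.

20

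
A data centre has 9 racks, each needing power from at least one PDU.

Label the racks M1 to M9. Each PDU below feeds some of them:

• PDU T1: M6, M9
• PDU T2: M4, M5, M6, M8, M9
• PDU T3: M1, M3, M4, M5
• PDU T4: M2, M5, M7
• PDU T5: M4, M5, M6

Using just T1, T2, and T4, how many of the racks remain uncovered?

Union of T1, T2, T4 = {M2, M4, M5, M6, M7, M8, M9}.
Not covered: M1, M3 — 2 racks.

2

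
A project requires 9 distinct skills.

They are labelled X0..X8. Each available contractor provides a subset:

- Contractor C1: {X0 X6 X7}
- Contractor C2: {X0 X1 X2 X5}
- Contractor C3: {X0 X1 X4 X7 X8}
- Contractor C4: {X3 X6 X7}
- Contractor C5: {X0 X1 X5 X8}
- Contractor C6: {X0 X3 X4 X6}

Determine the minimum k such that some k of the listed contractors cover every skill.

C2 and C3 and C4 together: C2 ∪ C3 ∪ C4 = {X0, X1, X2, X3, X4, X5, X6, X7, X8} — every skill is covered.
Only C2 contains X2, so C2 is forced; the remaining 5 skills need at least 2 more contractors (each remaining contractor adds at most 3) — so at least 3 contractors are needed, and 3 is optimal.

3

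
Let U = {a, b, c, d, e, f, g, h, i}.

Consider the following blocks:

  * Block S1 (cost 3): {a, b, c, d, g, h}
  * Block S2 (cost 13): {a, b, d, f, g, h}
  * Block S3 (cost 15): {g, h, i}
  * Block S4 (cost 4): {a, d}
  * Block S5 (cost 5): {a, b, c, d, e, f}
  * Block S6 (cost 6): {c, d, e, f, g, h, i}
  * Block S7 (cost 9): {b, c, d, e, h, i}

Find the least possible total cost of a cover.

9

S1, S6 together cover every element (S1 ∪ S6 = {a, b, c, d, e, f, g, h, i}); total cost 3 + 6 = 9.
No covering selection has total cost below 9.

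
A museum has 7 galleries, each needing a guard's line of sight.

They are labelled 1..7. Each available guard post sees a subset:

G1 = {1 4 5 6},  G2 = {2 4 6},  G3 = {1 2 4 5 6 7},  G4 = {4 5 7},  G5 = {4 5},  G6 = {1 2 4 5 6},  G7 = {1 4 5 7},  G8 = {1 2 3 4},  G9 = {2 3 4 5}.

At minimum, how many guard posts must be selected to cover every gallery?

G3 and G9 together: G3 ∪ G9 = {1, 2, 3, 4, 5, 6, 7} — every gallery is covered.
No single guard post has all 7 galleries (the largest, G3, has 6), so 2 is optimal.

2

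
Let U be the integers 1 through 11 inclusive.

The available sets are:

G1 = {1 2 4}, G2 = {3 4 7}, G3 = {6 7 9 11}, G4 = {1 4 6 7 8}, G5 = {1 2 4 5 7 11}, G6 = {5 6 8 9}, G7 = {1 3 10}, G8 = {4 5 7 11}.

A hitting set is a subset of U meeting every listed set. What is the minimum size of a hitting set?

3

H = {1, 4, 9} meets every set (each contains at least one member of H), and |H| = 3.
No choice of 2 elements meets every set, so 3 is the minimum.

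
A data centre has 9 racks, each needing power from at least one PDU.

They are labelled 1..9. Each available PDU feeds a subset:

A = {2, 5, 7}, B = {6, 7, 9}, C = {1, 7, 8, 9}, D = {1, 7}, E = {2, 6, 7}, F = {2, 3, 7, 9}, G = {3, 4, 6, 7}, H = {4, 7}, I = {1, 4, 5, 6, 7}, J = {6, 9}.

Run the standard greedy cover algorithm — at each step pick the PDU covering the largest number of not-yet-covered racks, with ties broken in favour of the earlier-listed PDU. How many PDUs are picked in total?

3

Greedy: pick I (covers 5 new) → pick F (covers 3 new) → pick C (covers 1 new). Total picks: 3.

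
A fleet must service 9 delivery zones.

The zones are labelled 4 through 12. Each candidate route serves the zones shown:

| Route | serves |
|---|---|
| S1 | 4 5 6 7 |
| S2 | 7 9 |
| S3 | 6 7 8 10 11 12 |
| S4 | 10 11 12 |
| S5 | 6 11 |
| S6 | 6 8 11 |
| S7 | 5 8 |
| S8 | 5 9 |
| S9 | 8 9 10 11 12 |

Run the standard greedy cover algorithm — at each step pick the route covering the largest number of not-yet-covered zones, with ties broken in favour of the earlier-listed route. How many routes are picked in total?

3

Greedy: pick S3 (covers 6 new) → pick S1 (covers 2 new) → pick S2 (covers 1 new). Total picks: 3.
(The true minimum cover uses only 2 routes, so greedy is not optimal here.)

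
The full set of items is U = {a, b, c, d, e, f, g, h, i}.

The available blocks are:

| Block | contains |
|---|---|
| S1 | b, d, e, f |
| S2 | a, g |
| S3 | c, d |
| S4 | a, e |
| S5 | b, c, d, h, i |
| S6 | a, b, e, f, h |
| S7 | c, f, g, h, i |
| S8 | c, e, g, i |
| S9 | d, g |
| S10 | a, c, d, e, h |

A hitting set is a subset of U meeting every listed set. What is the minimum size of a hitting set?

3

Take T = {c, e, g}. Each listed block contains at least one of these, so T is a hitting set of size 3.
No choice of 2 items meets every block, so 3 is the minimum.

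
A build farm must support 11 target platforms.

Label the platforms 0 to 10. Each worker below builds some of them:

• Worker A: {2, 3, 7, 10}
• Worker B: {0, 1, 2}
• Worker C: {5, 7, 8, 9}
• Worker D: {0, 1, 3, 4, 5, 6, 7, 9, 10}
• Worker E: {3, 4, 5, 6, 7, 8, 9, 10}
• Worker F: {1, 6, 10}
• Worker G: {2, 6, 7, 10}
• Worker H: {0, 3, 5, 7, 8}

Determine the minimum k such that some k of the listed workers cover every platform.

2

B and E together: B ∪ E = {0, 1, 2, 3, 4, 5, 6, 7, 8, 9, 10} — every platform is covered.
No single worker has all 11 platforms (the largest, D, has 9), so 2 is optimal.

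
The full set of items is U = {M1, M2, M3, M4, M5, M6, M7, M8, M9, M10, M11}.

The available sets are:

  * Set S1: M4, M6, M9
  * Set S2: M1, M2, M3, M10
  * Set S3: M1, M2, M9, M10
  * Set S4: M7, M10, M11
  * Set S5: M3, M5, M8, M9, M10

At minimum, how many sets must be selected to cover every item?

4

S1, S2, S4, and S5 cover everything between them: the union {M1, M2, M3, M4, M5, M6, M7, M8, M9, M10, M11} is all of U.
Only S5 contains M5, so S5 is forced; the remaining 6 items need at least 3 more sets (each remaining set adds at most 2) — so at least 4 sets are needed, and 4 is optimal.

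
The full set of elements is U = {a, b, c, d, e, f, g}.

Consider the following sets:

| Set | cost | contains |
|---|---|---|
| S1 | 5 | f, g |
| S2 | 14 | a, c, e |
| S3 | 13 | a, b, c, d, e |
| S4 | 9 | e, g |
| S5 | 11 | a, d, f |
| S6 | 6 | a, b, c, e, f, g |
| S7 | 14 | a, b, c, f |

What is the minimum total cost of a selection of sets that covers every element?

17

S5, S6 together cover every element (S5 ∪ S6 = {a, b, c, d, e, f, g}); total cost 11 + 6 = 17.
No covering selection has total cost below 17.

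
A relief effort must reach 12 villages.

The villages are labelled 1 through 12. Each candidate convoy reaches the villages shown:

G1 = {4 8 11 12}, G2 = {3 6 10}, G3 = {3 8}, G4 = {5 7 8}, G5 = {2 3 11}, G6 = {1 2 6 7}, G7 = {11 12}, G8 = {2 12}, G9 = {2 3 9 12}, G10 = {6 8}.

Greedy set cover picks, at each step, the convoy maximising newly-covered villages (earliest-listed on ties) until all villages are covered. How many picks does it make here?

Greedy: pick G1 (covers 4 new) → pick G6 (covers 4 new) → pick G2 (covers 2 new) → pick G4 (covers 1 new) → pick G9 (covers 1 new). Total picks: 5.

5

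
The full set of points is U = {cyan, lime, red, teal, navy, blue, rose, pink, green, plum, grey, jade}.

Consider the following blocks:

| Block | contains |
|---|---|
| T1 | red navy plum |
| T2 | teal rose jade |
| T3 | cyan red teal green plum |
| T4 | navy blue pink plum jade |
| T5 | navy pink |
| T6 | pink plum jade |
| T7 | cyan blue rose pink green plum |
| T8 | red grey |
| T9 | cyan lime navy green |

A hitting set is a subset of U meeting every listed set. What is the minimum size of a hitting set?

4

Take H = {red, pink, green, jade}. Each listed block contains at least one of these, so H is a hitting set of size 4.
No choice of 3 points meets every block, so 4 is the minimum.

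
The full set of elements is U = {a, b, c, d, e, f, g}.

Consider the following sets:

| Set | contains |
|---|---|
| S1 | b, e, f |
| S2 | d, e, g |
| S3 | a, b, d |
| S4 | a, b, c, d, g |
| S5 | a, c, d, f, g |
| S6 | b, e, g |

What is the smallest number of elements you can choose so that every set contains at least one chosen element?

2

The 2 elements {a, e} hit every set.
No single element lies in every set, so at least 2 are needed and 2 is optimal.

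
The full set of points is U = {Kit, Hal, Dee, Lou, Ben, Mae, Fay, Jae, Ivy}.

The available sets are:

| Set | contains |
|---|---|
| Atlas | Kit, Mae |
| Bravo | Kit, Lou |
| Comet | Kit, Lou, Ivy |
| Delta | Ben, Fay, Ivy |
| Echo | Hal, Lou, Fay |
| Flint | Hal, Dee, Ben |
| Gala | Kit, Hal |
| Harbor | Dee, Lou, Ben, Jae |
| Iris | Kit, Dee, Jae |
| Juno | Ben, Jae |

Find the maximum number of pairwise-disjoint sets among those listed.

Atlas, Echo, Juno are pairwise disjoint (Atlas={Kit,Mae}; Echo={Hal,Lou,Fay}; Juno={Ben,Jae}).
Every remaining set overlaps one of these, and no 4 of the listed sets are pairwise disjoint, so 3 is the maximum.

3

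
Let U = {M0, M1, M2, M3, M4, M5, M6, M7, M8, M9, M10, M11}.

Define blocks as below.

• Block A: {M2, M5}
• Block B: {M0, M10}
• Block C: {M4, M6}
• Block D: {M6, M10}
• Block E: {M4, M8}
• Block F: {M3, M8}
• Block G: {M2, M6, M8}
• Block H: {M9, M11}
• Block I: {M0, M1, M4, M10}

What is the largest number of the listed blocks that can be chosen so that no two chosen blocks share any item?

5

A, B, C, F, H are pairwise disjoint (A={M2,M5}; B={M0,M10}; C={M4,M6}; F={M3,M8}; H={M9,M11}).
Every remaining block overlaps one of these, and no 6 of the listed blocks are pairwise disjoint, so 5 is the maximum.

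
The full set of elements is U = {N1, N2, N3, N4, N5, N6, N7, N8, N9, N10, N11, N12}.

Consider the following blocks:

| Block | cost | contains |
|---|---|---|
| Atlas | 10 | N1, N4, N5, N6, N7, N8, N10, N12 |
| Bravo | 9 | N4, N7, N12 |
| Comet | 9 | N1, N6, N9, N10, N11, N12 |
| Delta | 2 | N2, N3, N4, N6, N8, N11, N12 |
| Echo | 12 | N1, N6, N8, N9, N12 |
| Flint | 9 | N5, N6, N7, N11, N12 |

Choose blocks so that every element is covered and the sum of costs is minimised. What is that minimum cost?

Comet, Delta, Flint together cover every element (Comet ∪ Delta ∪ Flint = {N1, N2, N3, N4, N5, N6, N7, N8, N9, N10, N11, N12}); total cost 9 + 2 + 9 = 20.
The greedy pick Delta, Atlas, Comet costs 21; no covering selection beats 20.

20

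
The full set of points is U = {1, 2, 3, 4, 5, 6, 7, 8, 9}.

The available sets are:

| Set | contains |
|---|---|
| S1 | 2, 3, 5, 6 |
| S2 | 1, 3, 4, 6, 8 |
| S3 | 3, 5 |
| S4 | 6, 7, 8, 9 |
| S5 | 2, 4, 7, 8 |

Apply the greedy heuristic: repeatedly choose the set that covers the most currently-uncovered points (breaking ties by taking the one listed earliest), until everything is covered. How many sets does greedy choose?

Greedy: pick S2 (covers 5 new) → pick S1 (covers 2 new) → pick S4 (covers 2 new). Total picks: 3.

3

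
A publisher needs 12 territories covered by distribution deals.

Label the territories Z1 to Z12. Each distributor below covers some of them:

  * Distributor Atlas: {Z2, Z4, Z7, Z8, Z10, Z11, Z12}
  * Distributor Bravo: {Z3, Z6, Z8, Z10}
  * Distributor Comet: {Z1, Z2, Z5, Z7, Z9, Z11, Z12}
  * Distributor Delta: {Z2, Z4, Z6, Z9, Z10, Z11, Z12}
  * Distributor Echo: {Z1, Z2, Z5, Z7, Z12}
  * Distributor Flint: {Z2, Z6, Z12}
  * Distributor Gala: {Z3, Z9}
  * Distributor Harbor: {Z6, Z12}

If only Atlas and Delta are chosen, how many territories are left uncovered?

3

Union of Atlas, Delta = {Z2, Z4, Z6, Z7, Z8, Z9, Z10, Z11, Z12}.
Not covered: Z1, Z3, Z5 — 3 territories.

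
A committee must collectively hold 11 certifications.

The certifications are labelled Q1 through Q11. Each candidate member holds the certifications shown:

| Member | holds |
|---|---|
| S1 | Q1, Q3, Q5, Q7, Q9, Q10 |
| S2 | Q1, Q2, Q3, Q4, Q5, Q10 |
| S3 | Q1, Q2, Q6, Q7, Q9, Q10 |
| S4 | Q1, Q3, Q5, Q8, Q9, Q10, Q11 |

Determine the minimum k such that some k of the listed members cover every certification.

3

Take {S2, S3, S4}. Their union is {Q1, Q2, Q3, Q4, Q5, Q6, Q7, Q8, Q9, Q10, Q11}, which is all 11 certifications.
Only S2 contains Q4, so S2 is forced; the remaining 5 certifications need at least 2 more members (each remaining member adds at most 3) — so at least 3 members are needed, and 3 is optimal.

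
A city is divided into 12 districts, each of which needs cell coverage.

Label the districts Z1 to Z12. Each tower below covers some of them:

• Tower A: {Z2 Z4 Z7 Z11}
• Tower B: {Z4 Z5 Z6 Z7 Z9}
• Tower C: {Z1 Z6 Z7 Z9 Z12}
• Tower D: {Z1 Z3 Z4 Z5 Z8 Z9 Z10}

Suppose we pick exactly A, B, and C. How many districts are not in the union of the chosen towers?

3

Union of A, B, C = {Z1, Z2, Z4, Z5, Z6, Z7, Z9, Z11, Z12}.
Not covered: Z3, Z8, Z10 — 3 districts.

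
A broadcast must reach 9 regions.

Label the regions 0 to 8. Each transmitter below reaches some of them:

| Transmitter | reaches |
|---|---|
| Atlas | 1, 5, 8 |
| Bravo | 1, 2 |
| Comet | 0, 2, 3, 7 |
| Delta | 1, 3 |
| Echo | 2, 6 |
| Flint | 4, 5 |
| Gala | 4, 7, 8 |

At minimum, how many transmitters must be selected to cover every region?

4

Take {Atlas, Comet, Echo, Flint}. Their union is {0, 1, 2, 3, 4, 5, 6, 7, 8}, which is all 9 regions.
Only Echo contains 6, so Echo is forced; the remaining 7 regions need at least 3 more transmitters (each remaining transmitter adds at most 3) — so at least 4 transmitters are needed, and 4 is optimal.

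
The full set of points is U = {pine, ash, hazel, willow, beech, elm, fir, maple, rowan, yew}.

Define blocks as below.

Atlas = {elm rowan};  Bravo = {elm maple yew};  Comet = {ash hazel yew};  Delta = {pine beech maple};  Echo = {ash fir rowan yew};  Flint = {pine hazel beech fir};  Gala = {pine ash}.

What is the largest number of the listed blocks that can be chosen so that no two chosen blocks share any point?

3

Atlas, Comet, Delta are pairwise disjoint (Atlas={elm,rowan}; Comet={ash,hazel,yew}; Delta={pine,beech,maple}).
Every remaining block overlaps one of these, and no 4 of the listed blocks are pairwise disjoint, so 3 is the maximum.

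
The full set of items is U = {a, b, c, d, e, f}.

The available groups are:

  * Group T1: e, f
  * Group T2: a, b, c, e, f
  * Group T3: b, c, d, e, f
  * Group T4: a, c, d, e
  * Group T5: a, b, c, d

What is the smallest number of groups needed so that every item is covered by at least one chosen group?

Take {T3, T4}. Their union is {a, b, c, d, e, f}, which is all 6 items.
No single group has all 6 items (the largest, T2, has 5), so 2 is optimal.

2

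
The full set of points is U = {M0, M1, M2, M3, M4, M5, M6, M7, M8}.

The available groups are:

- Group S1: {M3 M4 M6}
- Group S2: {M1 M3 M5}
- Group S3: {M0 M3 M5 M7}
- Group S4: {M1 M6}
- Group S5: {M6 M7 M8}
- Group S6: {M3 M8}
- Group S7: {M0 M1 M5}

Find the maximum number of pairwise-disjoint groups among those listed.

2

S4, S6 are pairwise disjoint (S4={M1,M6}; S6={M3,M8}).
Every remaining group overlaps one of these, and no 3 of the listed groups are pairwise disjoint, so 2 is the maximum.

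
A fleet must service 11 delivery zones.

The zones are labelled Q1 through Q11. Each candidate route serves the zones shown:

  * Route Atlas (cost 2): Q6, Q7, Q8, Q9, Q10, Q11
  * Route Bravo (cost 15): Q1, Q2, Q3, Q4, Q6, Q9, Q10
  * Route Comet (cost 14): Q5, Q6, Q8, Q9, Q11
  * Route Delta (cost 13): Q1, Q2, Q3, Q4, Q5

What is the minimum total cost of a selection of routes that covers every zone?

15

Atlas, Delta together cover every zone (Atlas ∪ Delta = {Q1, Q2, Q3, Q4, Q5, Q6, Q7, Q8, Q9, Q10, Q11}); total cost 2 + 13 = 15.
No covering selection has total cost below 15.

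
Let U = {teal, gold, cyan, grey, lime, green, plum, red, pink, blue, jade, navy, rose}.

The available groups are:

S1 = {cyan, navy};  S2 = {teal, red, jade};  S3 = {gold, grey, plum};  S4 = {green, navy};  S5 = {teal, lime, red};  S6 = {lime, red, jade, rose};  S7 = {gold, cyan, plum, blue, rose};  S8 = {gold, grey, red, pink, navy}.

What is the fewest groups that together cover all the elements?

5

S2 and S4 and S5 and S7 and S8 together: S2 ∪ S4 ∪ S5 ∪ S7 ∪ S8 = {teal, gold, cyan, grey, lime, green, plum, red, pink, blue, jade, navy, rose} — every element is covered.
No 4 of the 8 groups cover everything (all 70 combinations miss at least one element), so 5 is optimal.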